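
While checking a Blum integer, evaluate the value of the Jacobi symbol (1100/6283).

Factor out 2: 1100 = 2^2·275. Since 6283 ≡ 3 (mod 8), (2/6283) = -1, and (2/6283)^2 = +1. Now have (275/6283).
Both 275 ≡ 3 and 6283 ≡ 3 (mod 4), so reciprocity gives (275/6283) = -(6283/275). Reduce: 6283 ≡ 233 (mod 275). Now have -(233/275).
233 ≡ 1 (mod 4), so quadratic reciprocity gives (233/275) = (275/233). Reduce: 275 ≡ 42 (mod 233). Now have -(42/233).
Factor out 2: 42 = 2·21. Since 233 ≡ 1 (mod 8), (2/233) = +1. Now have -(21/233).
21 ≡ 1 (mod 4), so quadratic reciprocity gives (21/233) = (233/21). Reduce: 233 ≡ 2 (mod 21). Now have -(2/21).
Factor out 2: 2 = 2. Since 21 ≡ 5 (mod 8), (2/21) = -1. Now have (1/21).
(1/21) = 1. Collecting the sign factors: 1.

1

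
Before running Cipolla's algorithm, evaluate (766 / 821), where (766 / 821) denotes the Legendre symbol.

-1

(766 / 821)
  = -(383 / 821)    [821 ≡ 5 mod 8 ⇒ (2 / 821) = -1]
  = -(821 / 383)    [QR: 821 ≡ 1 mod 4, sign kept]
  = -(55 / 383)    [821 ≡ 55 mod 383]
  = (383 / 55)    [QR: both ≡ 3 mod 4, sign flips]
  = (53 / 55)    [383 ≡ 53 mod 55]
  = (55 / 53)    [QR: 53 ≡ 1 mod 4, sign kept]
  = (2 / 53)    [55 ≡ 2 mod 53]
  = -(1 / 53)    [53 ≡ 5 mod 8 ⇒ (2 / 53) = -1]
  = -1    [(1 / 53) = 1]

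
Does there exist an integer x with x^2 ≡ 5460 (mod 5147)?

yes

Reduce the numerator: 5460 ≡ 313 (mod 5147), so (5460/5147) = (313/5147).
313 ≡ 1 (mod 4), so quadratic reciprocity gives (313/5147) = (5147/313). Reduce: 5147 ≡ 139 (mod 313). Now have (139/313).
313 ≡ 1 (mod 4), so quadratic reciprocity gives (139/313) = (313/139). Reduce: 313 ≡ 35 (mod 139). Now have (35/139).
Both 35 ≡ 3 and 139 ≡ 3 (mod 4), so reciprocity gives (35/139) = -(139/35). Reduce: 139 ≡ 34 (mod 35). Now have -(34/35).
Factor out 2: 34 = 2·17. Since 35 ≡ 3 (mod 8), (2/35) = -1. Now have (17/35).
17 ≡ 1 (mod 4), so quadratic reciprocity gives (17/35) = (35/17). Reduce: 35 ≡ 1 (mod 17). Now have (1/17).
(1/17) = 1. Collecting the sign factors: 1.
The Legendre symbol is 1, so x^2 ≡ 5460 (mod 5147) has solution.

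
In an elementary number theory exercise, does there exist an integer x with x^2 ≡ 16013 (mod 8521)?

yes

Reduce the numerator: 16013 ≡ 7492 (mod 8521), so (16013/8521) = (7492/8521).
Factor out 2: 7492 = 2^2·1873. Since 8521 ≡ 1 (mod 8), (2/8521) = +1, and (2/8521)^2 = +1. Now have (1873/8521).
1873 ≡ 1 (mod 4), so quadratic reciprocity gives (1873/8521) = (8521/1873). Reduce: 8521 ≡ 1029 (mod 1873). Now have (1029/1873).
1029 ≡ 1 (mod 4), so quadratic reciprocity gives (1029/1873) = (1873/1029). Reduce: 1873 ≡ 844 (mod 1029). Now have (844/1029).
Factor out 2: 844 = 2^2·211. Since 1029 ≡ 5 (mod 8), (2/1029) = -1, and (2/1029)^2 = +1. Now have (211/1029).
1029 ≡ 1 (mod 4), so quadratic reciprocity gives (211/1029) = (1029/211). Reduce: 1029 ≡ 185 (mod 211). Now have (185/211).
185 ≡ 1 (mod 4), so quadratic reciprocity gives (185/211) = (211/185). Reduce: 211 ≡ 26 (mod 185). Now have (26/185).
Factor out 2: 26 = 2·13. Since 185 ≡ 1 (mod 8), (2/185) = +1. Now have (13/185).
13 ≡ 1 (mod 4), so quadratic reciprocity gives (13/185) = (185/13). Reduce: 185 ≡ 3 (mod 13). Now have (3/13).
13 ≡ 1 (mod 4), so quadratic reciprocity gives (3/13) = (13/3). Reduce: 13 ≡ 1 (mod 3). Now have (1/3).
(1/3) = 1. Collecting the sign factors: 1.
(16013/8521) = 1, and 8521 is prime, so 16013 is a quadratic residue mod 8521.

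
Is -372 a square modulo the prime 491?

(-372/491)
  = (119/491)    [-372 ≡ 119 mod 491]
  = -(491/119)    [QR: both ≡ 3 mod 4, sign flips]
  = -(15/119)    [491 ≡ 15 mod 119]
  = (119/15)    [QR: both ≡ 3 mod 4, sign flips]
  = (14/15)    [119 ≡ 14 mod 15]
  = (7/15)    [15 ≡ 7 mod 8 ⇒ (2/15) = +1]
  = -(15/7)    [QR: both ≡ 3 mod 4, sign flips]
  = -(1/7)    [15 ≡ 1 mod 7]
  = -1    [(1/7) = 1]
The Legendre symbol is -1, so x^2 ≡ -372 (mod 491) has no solution.

no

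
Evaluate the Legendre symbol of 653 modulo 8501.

(653/8501)
  = (8501/653)    [QR: 653 ≡ 1 mod 4, sign kept]
  = (12/653)    [8501 ≡ 12 mod 653]
  = (3/653)    [653 ≡ 5 mod 8 ⇒ (2/653)^2 = +1]
  = (653/3)    [QR: 653 ≡ 1 mod 4, sign kept]
  = (2/3)    [653 ≡ 2 mod 3]
  = -(1/3)    [3 ≡ 3 mod 8 ⇒ (2/3) = -1]
  = -1    [(1/3) = 1]

-1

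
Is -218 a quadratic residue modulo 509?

(-218|509)
  = (291|509)    [-218 ≡ 291 mod 509]
  = (509|291)    [QR: 509 ≡ 1 mod 4, sign kept]
  = (218|291)    [509 ≡ 218 mod 291]
  = -(109|291)    [291 ≡ 3 mod 8 ⇒ (2|291) = -1]
  = -(291|109)    [QR: 109 ≡ 1 mod 4, sign kept]
  = -(73|109)    [291 ≡ 73 mod 109]
  = -(109|73)    [QR: 73 ≡ 1 mod 4, sign kept]
  = -(36|73)    [109 ≡ 36 mod 73]
  = -(9|73)    [73 ≡ 1 mod 8 ⇒ (2|73)^2 = +1]
  = -(73|9)    [QR: 9 ≡ 1 mod 4, sign kept]
  = -(1|9)    [73 ≡ 1 mod 9]
  = -1    [(1|9) = 1]
The Legendre symbol is -1, so x^2 ≡ -218 (mod 509) has no solution.

no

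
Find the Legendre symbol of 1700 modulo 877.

Reduce the numerator: 1700 ≡ 823 (mod 877), so (1700 / 877) = (823 / 877).
877 ≡ 1 (mod 4), so quadratic reciprocity gives (823 / 877) = (877 / 823). Reduce: 877 ≡ 54 (mod 823). Now have (54 / 823).
Factor out 2: 54 = 2·27. Since 823 ≡ 7 (mod 8), (2 / 823) = +1. Now have (27 / 823).
Both 27 ≡ 3 and 823 ≡ 3 (mod 4), so reciprocity gives (27 / 823) = -(823 / 27). Reduce: 823 ≡ 13 (mod 27). Now have -(13 / 27).
13 ≡ 1 (mod 4), so quadratic reciprocity gives (13 / 27) = (27 / 13). Reduce: 27 ≡ 1 (mod 13). Now have -(1 / 13).
(1 / 13) = 1. Collecting the sign factors: -1.

-1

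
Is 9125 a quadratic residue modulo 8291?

no

Reduce the numerator: 9125 ≡ 834 (mod 8291), so (9125/8291) = (834/8291).
Factor out 2: 834 = 2·417. Since 8291 ≡ 3 (mod 8), (2/8291) = -1. Now have -(417/8291).
417 ≡ 1 (mod 4), so quadratic reciprocity gives (417/8291) = (8291/417). Reduce: 8291 ≡ 368 (mod 417). Now have -(368/417).
Factor out 2: 368 = 2^4·23. Since 417 ≡ 1 (mod 8), (2/417) = +1, and (2/417)^4 = +1. Now have -(23/417).
417 ≡ 1 (mod 4), so quadratic reciprocity gives (23/417) = (417/23). Reduce: 417 ≡ 3 (mod 23). Now have -(3/23).
Both 3 ≡ 3 and 23 ≡ 3 (mod 4), so reciprocity gives (3/23) = -(23/3). Reduce: 23 ≡ 2 (mod 3). Now have (2/3).
Factor out 2: 2 = 2. Since 3 ≡ 3 (mod 8), (2/3) = -1. Now have -(1/3).
(1/3) = 1. Collecting the sign factors: -1.
The Legendre symbol is -1, so x^2 ≡ 9125 (mod 8291) has no solution.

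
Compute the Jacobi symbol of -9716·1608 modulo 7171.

By multiplicativity, (-9716·1608/7171) = (-9716/7171)·(1608/7171).
First factor (-9716/7171):
Reduce the numerator: -9716 ≡ 4626 (mod 7171), so (-9716/7171) = (4626/7171).
Factor out 2: 4626 = 2·2313. Since 7171 ≡ 3 (mod 8), (2/7171) = -1. Now have -(2313/7171).
2313 ≡ 1 (mod 4), so quadratic reciprocity gives (2313/7171) = (7171/2313). Reduce: 7171 ≡ 232 (mod 2313). Now have -(232/2313).
Factor out 2: 232 = 2^3·29. Since 2313 ≡ 1 (mod 8), (2/2313) = +1, and (2/2313)^3 = +1. Now have -(29/2313).
29 ≡ 1 (mod 4), so quadratic reciprocity gives (29/2313) = (2313/29). Reduce: 2313 ≡ 22 (mod 29). Now have -(22/29).
Factor out 2: 22 = 2·11. Since 29 ≡ 5 (mod 8), (2/29) = -1. Now have (11/29).
29 ≡ 1 (mod 4), so quadratic reciprocity gives (11/29) = (29/11). Reduce: 29 ≡ 7 (mod 11). Now have (7/11).
Both 7 ≡ 3 and 11 ≡ 3 (mod 4), so reciprocity gives (7/11) = -(11/7). Reduce: 11 ≡ 4 (mod 7). Now have -(4/7).
Factor out 2: 4 = 2^2. Since 7 ≡ 7 (mod 8), (2/7) = +1, and (2/7)^2 = +1. Now have -(1/7).
(1/7) = 1. Collecting the sign factors: -1.
Second factor (1608/7171):
Factor out 2: 1608 = 2^3·201. Since 7171 ≡ 3 (mod 8), (2/7171) = -1, and (2/7171)^3 = -1. Now have -(201/7171).
201 ≡ 1 (mod 4), so quadratic reciprocity gives (201/7171) = (7171/201). Reduce: 7171 ≡ 136 (mod 201). Now have -(136/201).
Factor out 2: 136 = 2^3·17. Since 201 ≡ 1 (mod 8), (2/201) = +1, and (2/201)^3 = +1. Now have -(17/201).
17 ≡ 1 (mod 4), so quadratic reciprocity gives (17/201) = (201/17). Reduce: 201 ≡ 14 (mod 17). Now have -(14/17).
Factor out 2: 14 = 2·7. Since 17 ≡ 1 (mod 8), (2/17) = +1. Now have -(7/17).
17 ≡ 1 (mod 4), so quadratic reciprocity gives (7/17) = (17/7). Reduce: 17 ≡ 3 (mod 7). Now have -(3/7).
Both 3 ≡ 3 and 7 ≡ 3 (mod 4), so reciprocity gives (3/7) = -(7/3). Reduce: 7 ≡ 1 (mod 3). Now have (1/3).
(1/3) = 1. Collecting the sign factors: 1.
Product: (-1)·(1) = -1.

-1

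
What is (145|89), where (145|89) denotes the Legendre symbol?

(145|89)
  = (56|89)    [145 ≡ 56 mod 89]
  = (7|89)    [89 ≡ 1 mod 8 ⇒ (2|89)^3 = +1]
  = (89|7)    [QR: 89 ≡ 1 mod 4, sign kept]
  = (5|7)    [89 ≡ 5 mod 7]
  = (7|5)    [QR: 5 ≡ 1 mod 4, sign kept]
  = (2|5)    [7 ≡ 2 mod 5]
  = -(1|5)    [5 ≡ 5 mod 8 ⇒ (2|5) = -1]
  = -1    [(1|5) = 1]

-1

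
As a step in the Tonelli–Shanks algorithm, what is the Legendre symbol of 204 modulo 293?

-1

Factor out 2: 204 = 2^2·51. Since 293 ≡ 5 (mod 8), (2/293) = -1, and (2/293)^2 = +1. Now have (51/293).
293 ≡ 1 (mod 4), so quadratic reciprocity gives (51/293) = (293/51). Reduce: 293 ≡ 38 (mod 51). Now have (38/51).
Factor out 2: 38 = 2·19. Since 51 ≡ 3 (mod 8), (2/51) = -1. Now have -(19/51).
Both 19 ≡ 3 and 51 ≡ 3 (mod 4), so reciprocity gives (19/51) = -(51/19). Reduce: 51 ≡ 13 (mod 19). Now have (13/19).
13 ≡ 1 (mod 4), so quadratic reciprocity gives (13/19) = (19/13). Reduce: 19 ≡ 6 (mod 13). Now have (6/13).
Factor out 2: 6 = 2·3. Since 13 ≡ 5 (mod 8), (2/13) = -1. Now have -(3/13).
13 ≡ 1 (mod 4), so quadratic reciprocity gives (3/13) = (13/3). Reduce: 13 ≡ 1 (mod 3). Now have -(1/3).
(1/3) = 1. Collecting the sign factors: -1.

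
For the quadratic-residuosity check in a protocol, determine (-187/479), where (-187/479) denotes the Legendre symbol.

1

Reduce the numerator: -187 ≡ 292 (mod 479), so (-187/479) = (292/479).
Factor out 2: 292 = 2^2·73. Since 479 ≡ 7 (mod 8), (2/479) = +1, and (2/479)^2 = +1. Now have (73/479).
73 ≡ 1 (mod 4), so quadratic reciprocity gives (73/479) = (479/73). Reduce: 479 ≡ 41 (mod 73). Now have (41/73).
41 ≡ 1 (mod 4), so quadratic reciprocity gives (41/73) = (73/41). Reduce: 73 ≡ 32 (mod 41). Now have (32/41).
Factor out 2: 32 = 2^5. Since 41 ≡ 1 (mod 8), (2/41) = +1, and (2/41)^5 = +1. Now have (1/41).
(1/41) = 1. Collecting the sign factors: 1.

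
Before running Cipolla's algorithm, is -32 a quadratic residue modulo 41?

yes

(-32/41)
  = (9/41)    [-32 ≡ 9 mod 41]
  = (41/9)    [QR: 9 ≡ 1 mod 4, sign kept]
  = (5/9)    [41 ≡ 5 mod 9]
  = (9/5)    [QR: 5 ≡ 1 mod 4, sign kept]
  = (4/5)    [9 ≡ 4 mod 5]
  = (1/5)    [5 ≡ 5 mod 8 ⇒ (2/5)^2 = +1]
  = 1    [(1/5) = 1]
(-32/41) = 1, and 41 is prime, so -32 is a quadratic residue mod 41.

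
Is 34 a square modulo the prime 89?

yes

(34/89)
  = (17/89)    [89 ≡ 1 mod 8 ⇒ (2/89) = +1]
  = (89/17)    [QR: 17 ≡ 1 mod 4, sign kept]
  = (4/17)    [89 ≡ 4 mod 17]
  = (1/17)    [17 ≡ 1 mod 8 ⇒ (2/17)^2 = +1]
  = 1    [(1/17) = 1]
(34/89) = 1, and 89 is prime, so 34 is a quadratic residue mod 89.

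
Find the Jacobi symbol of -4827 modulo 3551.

Reduce the numerator: -4827 ≡ 2275 (mod 3551), so (-4827/3551) = (2275/3551).
Both 2275 ≡ 3 and 3551 ≡ 3 (mod 4), so reciprocity gives (2275/3551) = -(3551/2275). Reduce: 3551 ≡ 1276 (mod 2275). Now have -(1276/2275).
Factor out 2: 1276 = 2^2·319. Since 2275 ≡ 3 (mod 8), (2/2275) = -1, and (2/2275)^2 = +1. Now have -(319/2275).
Both 319 ≡ 3 and 2275 ≡ 3 (mod 4), so reciprocity gives (319/2275) = -(2275/319). Reduce: 2275 ≡ 42 (mod 319). Now have (42/319).
Factor out 2: 42 = 2·21. Since 319 ≡ 7 (mod 8), (2/319) = +1. Now have (21/319).
21 ≡ 1 (mod 4), so quadratic reciprocity gives (21/319) = (319/21). Reduce: 319 ≡ 4 (mod 21). Now have (4/21).
Factor out 2: 4 = 2^2. Since 21 ≡ 5 (mod 8), (2/21) = -1, and (2/21)^2 = +1. Now have (1/21).
(1/21) = 1. Collecting the sign factors: 1.

1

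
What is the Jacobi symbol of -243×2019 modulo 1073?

By multiplicativity, (-243·2019/1073) = (-243/1073)·(2019/1073).
First factor (-243/1073):
(-243/1073)
  = (243/1073)    [1073 ≡ 1 mod 4 ⇒ (-1/1073) = +1]
  = (1073/243)    [QR: 1073 ≡ 1 mod 4, sign kept]
  = (101/243)    [1073 ≡ 101 mod 243]
  = (243/101)    [QR: 101 ≡ 1 mod 4, sign kept]
  = (41/101)    [243 ≡ 41 mod 101]
  = (101/41)    [QR: 41 ≡ 1 mod 4, sign kept]
  = (19/41)    [101 ≡ 19 mod 41]
  = (41/19)    [QR: 41 ≡ 1 mod 4, sign kept]
  = (3/19)    [41 ≡ 3 mod 19]
  = -(19/3)    [QR: both ≡ 3 mod 4, sign flips]
  = -(1/3)    [19 ≡ 1 mod 3]
  = -1    [(1/3) = 1]
Second factor (2019/1073):
(2019/1073)
  = (946/1073)    [2019 ≡ 946 mod 1073]
  = (473/1073)    [1073 ≡ 1 mod 8 ⇒ (2/1073) = +1]
  = (1073/473)    [QR: 473 ≡ 1 mod 4, sign kept]
  = (127/473)    [1073 ≡ 127 mod 473]
  = (473/127)    [QR: 473 ≡ 1 mod 4, sign kept]
  = (92/127)    [473 ≡ 92 mod 127]
  = (23/127)    [127 ≡ 7 mod 8 ⇒ (2/127)^2 = +1]
  = -(127/23)    [QR: both ≡ 3 mod 4, sign flips]
  = -(12/23)    [127 ≡ 12 mod 23]
  = -(3/23)    [23 ≡ 7 mod 8 ⇒ (2/23)^2 = +1]
  = (23/3)    [QR: both ≡ 3 mod 4, sign flips]
  = (2/3)    [23 ≡ 2 mod 3]
  = -(1/3)    [3 ≡ 3 mod 8 ⇒ (2/3) = -1]
  = -1    [(1/3) = 1]
Product: (-1)·(-1) = 1.

1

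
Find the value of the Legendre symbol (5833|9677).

1

(5833|9677)
  = (9677|5833)    [QR: 5833 ≡ 1 mod 4, sign kept]
  = (3844|5833)    [9677 ≡ 3844 mod 5833]
  = (961|5833)    [5833 ≡ 1 mod 8 ⇒ (2|5833)^2 = +1]
  = (5833|961)    [QR: 961 ≡ 1 mod 4, sign kept]
  = (67|961)    [5833 ≡ 67 mod 961]
  = (961|67)    [QR: 961 ≡ 1 mod 4, sign kept]
  = (23|67)    [961 ≡ 23 mod 67]
  = -(67|23)    [QR: both ≡ 3 mod 4, sign flips]
  = -(21|23)    [67 ≡ 21 mod 23]
  = -(23|21)    [QR: 21 ≡ 1 mod 4, sign kept]
  = -(2|21)    [23 ≡ 2 mod 21]
  = (1|21)    [21 ≡ 5 mod 8 ⇒ (2|21) = -1]
  = 1    [(1|21) = 1]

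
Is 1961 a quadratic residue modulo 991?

(1961/991)
  = (970/991)    [1961 ≡ 970 mod 991]
  = (485/991)    [991 ≡ 7 mod 8 ⇒ (2/991) = +1]
  = (991/485)    [QR: 485 ≡ 1 mod 4, sign kept]
  = (21/485)    [991 ≡ 21 mod 485]
  = (485/21)    [QR: 21 ≡ 1 mod 4, sign kept]
  = (2/21)    [485 ≡ 2 mod 21]
  = -(1/21)    [21 ≡ 5 mod 8 ⇒ (2/21) = -1]
  = -1    [(1/21) = 1]
The Legendre symbol is -1, so x^2 ≡ 1961 (mod 991) has no solution.

no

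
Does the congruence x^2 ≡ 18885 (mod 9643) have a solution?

(18885/9643)
  = (9242/9643)    [18885 ≡ 9242 mod 9643]
  = -(4621/9643)    [9643 ≡ 3 mod 8 ⇒ (2/9643) = -1]
  = -(9643/4621)    [QR: 4621 ≡ 1 mod 4, sign kept]
  = -(401/4621)    [9643 ≡ 401 mod 4621]
  = -(4621/401)    [QR: 401 ≡ 1 mod 4, sign kept]
  = -(210/401)    [4621 ≡ 210 mod 401]
  = -(105/401)    [401 ≡ 1 mod 8 ⇒ (2/401) = +1]
  = -(401/105)    [QR: 105 ≡ 1 mod 4, sign kept]
  = -(86/105)    [401 ≡ 86 mod 105]
  = -(43/105)    [105 ≡ 1 mod 8 ⇒ (2/105) = +1]
  = -(105/43)    [QR: 105 ≡ 1 mod 4, sign kept]
  = -(19/43)    [105 ≡ 19 mod 43]
  = (43/19)    [QR: both ≡ 3 mod 4, sign flips]
  = (5/19)    [43 ≡ 5 mod 19]
  = (19/5)    [QR: 5 ≡ 1 mod 4, sign kept]
  = (4/5)    [19 ≡ 4 mod 5]
  = (1/5)    [5 ≡ 5 mod 8 ⇒ (2/5)^2 = +1]
  = 1    [(1/5) = 1]
(18885/9643) = 1, and 9643 is prime, so 18885 is a quadratic residue mod 9643.

yes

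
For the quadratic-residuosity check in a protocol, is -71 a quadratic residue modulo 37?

(-71/37)
  = (71/37)    [37 ≡ 1 mod 4 ⇒ (-1/37) = +1]
  = (34/37)    [71 ≡ 34 mod 37]
  = -(17/37)    [37 ≡ 5 mod 8 ⇒ (2/37) = -1]
  = -(37/17)    [QR: 17 ≡ 1 mod 4, sign kept]
  = -(3/17)    [37 ≡ 3 mod 17]
  = -(17/3)    [QR: 17 ≡ 1 mod 4, sign kept]
  = -(2/3)    [17 ≡ 2 mod 3]
  = (1/3)    [3 ≡ 3 mod 8 ⇒ (2/3) = -1]
  = 1    [(1/3) = 1]
The Legendre symbol is 1, so x^2 ≡ -71 (mod 37) has solution.

yes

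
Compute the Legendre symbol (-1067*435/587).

By multiplicativity, (-1067·435/587) = (-1067/587)·(435/587).
First factor (-1067/587):
Pull out -1: (-1067/587) = (-1/587)·(1067/587). Since 587 ≡ 3 (mod 4), (-1/587) = -1. Now have -(1067/587).
Reduce the numerator: 1067 ≡ 480 (mod 587), so (1067/587) = (480/587).
Factor out 2: 480 = 2^5·15. Since 587 ≡ 3 (mod 8), (2/587) = -1, and (2/587)^5 = -1. Now have (15/587).
Both 15 ≡ 3 and 587 ≡ 3 (mod 4), so reciprocity gives (15/587) = -(587/15). Reduce: 587 ≡ 2 (mod 15). Now have -(2/15).
Factor out 2: 2 = 2. Since 15 ≡ 7 (mod 8), (2/15) = +1. Now have -(1/15).
(1/15) = 1. Collecting the sign factors: -1.
Second factor (435/587):
Both 435 ≡ 3 and 587 ≡ 3 (mod 4), so reciprocity gives (435/587) = -(587/435). Reduce: 587 ≡ 152 (mod 435). Now have -(152/435).
Factor out 2: 152 = 2^3·19. Since 435 ≡ 3 (mod 8), (2/435) = -1, and (2/435)^3 = -1. Now have (19/435).
Both 19 ≡ 3 and 435 ≡ 3 (mod 4), so reciprocity gives (19/435) = -(435/19). Reduce: 435 ≡ 17 (mod 19). Now have -(17/19).
17 ≡ 1 (mod 4), so quadratic reciprocity gives (17/19) = (19/17). Reduce: 19 ≡ 2 (mod 17). Now have -(2/17).
Factor out 2: 2 = 2. Since 17 ≡ 1 (mod 8), (2/17) = +1. Now have -(1/17).
(1/17) = 1. Collecting the sign factors: -1.
Product: (-1)·(-1) = 1.

1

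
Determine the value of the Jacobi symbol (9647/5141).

(9647/5141)
  = (4506/5141)    [9647 ≡ 4506 mod 5141]
  = -(2253/5141)    [5141 ≡ 5 mod 8 ⇒ (2/5141) = -1]
  = -(5141/2253)    [QR: 2253 ≡ 1 mod 4, sign kept]
  = -(635/2253)    [5141 ≡ 635 mod 2253]
  = -(2253/635)    [QR: 2253 ≡ 1 mod 4, sign kept]
  = -(348/635)    [2253 ≡ 348 mod 635]
  = -(87/635)    [635 ≡ 3 mod 8 ⇒ (2/635)^2 = +1]
  = (635/87)    [QR: both ≡ 3 mod 4, sign flips]
  = (26/87)    [635 ≡ 26 mod 87]
  = (13/87)    [87 ≡ 7 mod 8 ⇒ (2/87) = +1]
  = (87/13)    [QR: 13 ≡ 1 mod 4, sign kept]
  = (9/13)    [87 ≡ 9 mod 13]
  = (13/9)    [QR: 9 ≡ 1 mod 4, sign kept]
  = (4/9)    [13 ≡ 4 mod 9]
  = (1/9)    [9 ≡ 1 mod 8 ⇒ (2/9)^2 = +1]
  = 1    [(1/9) = 1]

1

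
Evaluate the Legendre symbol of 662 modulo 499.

(662/499)
  = (163/499)    [662 ≡ 163 mod 499]
  = -(499/163)    [QR: both ≡ 3 mod 4, sign flips]
  = -(10/163)    [499 ≡ 10 mod 163]
  = (5/163)    [163 ≡ 3 mod 8 ⇒ (2/163) = -1]
  = (163/5)    [QR: 5 ≡ 1 mod 4, sign kept]
  = (3/5)    [163 ≡ 3 mod 5]
  = (5/3)    [QR: 5 ≡ 1 mod 4, sign kept]
  = (2/3)    [5 ≡ 2 mod 3]
  = -(1/3)    [3 ≡ 3 mod 8 ⇒ (2/3) = -1]
  = -1    [(1/3) = 1]

-1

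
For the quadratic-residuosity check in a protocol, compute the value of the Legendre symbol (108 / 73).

1

Reduce the numerator: 108 ≡ 35 (mod 73), so (108 / 73) = (35 / 73).
73 ≡ 1 (mod 4), so quadratic reciprocity gives (35 / 73) = (73 / 35). Reduce: 73 ≡ 3 (mod 35). Now have (3 / 35).
Both 3 ≡ 3 and 35 ≡ 3 (mod 4), so reciprocity gives (3 / 35) = -(35 / 3). Reduce: 35 ≡ 2 (mod 3). Now have -(2 / 3).
Factor out 2: 2 = 2. Since 3 ≡ 3 (mod 8), (2 / 3) = -1. Now have (1 / 3).
(1 / 3) = 1. Collecting the sign factors: 1.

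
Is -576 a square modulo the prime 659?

no

Pull out -1: (-576|659) = (-1|659)·(576|659). Since 659 ≡ 3 (mod 4), (-1|659) = -1. Now have -(576|659).
Factor out 2: 576 = 2^6·9. Since 659 ≡ 3 (mod 8), (2|659) = -1, and (2|659)^6 = +1. Now have -(9|659).
9 ≡ 1 (mod 4), so quadratic reciprocity gives (9|659) = (659|9). Reduce: 659 ≡ 2 (mod 9). Now have -(2|9).
Factor out 2: 2 = 2. Since 9 ≡ 1 (mod 8), (2|9) = +1. Now have -(1|9).
(1|9) = 1. Collecting the sign factors: -1.
(-576|659) = -1, and 659 is prime, so -576 is not a quadratic residue mod 659.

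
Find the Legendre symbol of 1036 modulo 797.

1

Reduce the numerator: 1036 ≡ 239 (mod 797), so (1036 / 797) = (239 / 797).
797 ≡ 1 (mod 4), so quadratic reciprocity gives (239 / 797) = (797 / 239). Reduce: 797 ≡ 80 (mod 239). Now have (80 / 239).
Factor out 2: 80 = 2^4·5. Since 239 ≡ 7 (mod 8), (2 / 239) = +1, and (2 / 239)^4 = +1. Now have (5 / 239).
5 ≡ 1 (mod 4), so quadratic reciprocity gives (5 / 239) = (239 / 5). Reduce: 239 ≡ 4 (mod 5). Now have (4 / 5).
Factor out 2: 4 = 2^2. Since 5 ≡ 5 (mod 8), (2 / 5) = -1, and (2 / 5)^2 = +1. Now have (1 / 5).
(1 / 5) = 1. Collecting the sign factors: 1.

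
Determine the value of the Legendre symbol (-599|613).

-1

(-599|613)
  = (14|613)    [-599 ≡ 14 mod 613]
  = -(7|613)    [613 ≡ 5 mod 8 ⇒ (2|613) = -1]
  = -(613|7)    [QR: 613 ≡ 1 mod 4, sign kept]
  = -(4|7)    [613 ≡ 4 mod 7]
  = -(1|7)    [7 ≡ 7 mod 8 ⇒ (2|7)^2 = +1]
  = -1    [(1|7) = 1]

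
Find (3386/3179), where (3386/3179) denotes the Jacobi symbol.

(3386/3179)
  = (207/3179)    [3386 ≡ 207 mod 3179]
  = -(3179/207)    [QR: both ≡ 3 mod 4, sign flips]
  = -(74/207)    [3179 ≡ 74 mod 207]
  = -(37/207)    [207 ≡ 7 mod 8 ⇒ (2/207) = +1]
  = -(207/37)    [QR: 37 ≡ 1 mod 4, sign kept]
  = -(22/37)    [207 ≡ 22 mod 37]
  = (11/37)    [37 ≡ 5 mod 8 ⇒ (2/37) = -1]
  = (37/11)    [QR: 37 ≡ 1 mod 4, sign kept]
  = (4/11)    [37 ≡ 4 mod 11]
  = (1/11)    [11 ≡ 3 mod 8 ⇒ (2/11)^2 = +1]
  = 1    [(1/11) = 1]

1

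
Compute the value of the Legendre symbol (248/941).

(248/941)
  = -(31/941)    [941 ≡ 5 mod 8 ⇒ (2/941)^3 = -1]
  = -(941/31)    [QR: 941 ≡ 1 mod 4, sign kept]
  = -(11/31)    [941 ≡ 11 mod 31]
  = (31/11)    [QR: both ≡ 3 mod 4, sign flips]
  = (9/11)    [31 ≡ 9 mod 11]
  = (11/9)    [QR: 9 ≡ 1 mod 4, sign kept]
  = (2/9)    [11 ≡ 2 mod 9]
  = (1/9)    [9 ≡ 1 mod 8 ⇒ (2/9) = +1]
  = 1    [(1/9) = 1]

1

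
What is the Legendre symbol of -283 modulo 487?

1

Reduce the numerator: -283 ≡ 204 (mod 487), so (-283|487) = (204|487).
Factor out 2: 204 = 2^2·51. Since 487 ≡ 7 (mod 8), (2|487) = +1, and (2|487)^2 = +1. Now have (51|487).
Both 51 ≡ 3 and 487 ≡ 3 (mod 4), so reciprocity gives (51|487) = -(487|51). Reduce: 487 ≡ 28 (mod 51). Now have -(28|51).
Factor out 2: 28 = 2^2·7. Since 51 ≡ 3 (mod 8), (2|51) = -1, and (2|51)^2 = +1. Now have -(7|51).
Both 7 ≡ 3 and 51 ≡ 3 (mod 4), so reciprocity gives (7|51) = -(51|7). Reduce: 51 ≡ 2 (mod 7). Now have (2|7).
Factor out 2: 2 = 2. Since 7 ≡ 7 (mod 8), (2|7) = +1. Now have (1|7).
(1|7) = 1. Collecting the sign factors: 1.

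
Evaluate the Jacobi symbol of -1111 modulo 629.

Pull out -1: (-1111/629) = (-1/629)·(1111/629). Since 629 ≡ 1 (mod 4), (-1/629) = +1. Now have (1111/629).
Reduce the numerator: 1111 ≡ 482 (mod 629), so (1111/629) = (482/629).
Factor out 2: 482 = 2·241. Since 629 ≡ 5 (mod 8), (2/629) = -1. Now have -(241/629).
241 ≡ 1 (mod 4), so quadratic reciprocity gives (241/629) = (629/241). Reduce: 629 ≡ 147 (mod 241). Now have -(147/241).
241 ≡ 1 (mod 4), so quadratic reciprocity gives (147/241) = (241/147). Reduce: 241 ≡ 94 (mod 147). Now have -(94/147).
Factor out 2: 94 = 2·47. Since 147 ≡ 3 (mod 8), (2/147) = -1. Now have (47/147).
Both 47 ≡ 3 and 147 ≡ 3 (mod 4), so reciprocity gives (47/147) = -(147/47). Reduce: 147 ≡ 6 (mod 47). Now have -(6/47).
Factor out 2: 6 = 2·3. Since 47 ≡ 7 (mod 8), (2/47) = +1. Now have -(3/47).
Both 3 ≡ 3 and 47 ≡ 3 (mod 4), so reciprocity gives (3/47) = -(47/3). Reduce: 47 ≡ 2 (mod 3). Now have (2/3).
Factor out 2: 2 = 2. Since 3 ≡ 3 (mod 8), (2/3) = -1. Now have -(1/3).
(1/3) = 1. Collecting the sign factors: -1.

-1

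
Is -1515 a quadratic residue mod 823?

yes

(-1515/823)
  = -(1515/823)    [823 ≡ 3 mod 4 ⇒ (-1/823) = -1]
  = -(692/823)    [1515 ≡ 692 mod 823]
  = -(173/823)    [823 ≡ 7 mod 8 ⇒ (2/823)^2 = +1]
  = -(823/173)    [QR: 173 ≡ 1 mod 4, sign kept]
  = -(131/173)    [823 ≡ 131 mod 173]
  = -(173/131)    [QR: 173 ≡ 1 mod 4, sign kept]
  = -(42/131)    [173 ≡ 42 mod 131]
  = (21/131)    [131 ≡ 3 mod 8 ⇒ (2/131) = -1]
  = (131/21)    [QR: 21 ≡ 1 mod 4, sign kept]
  = (5/21)    [131 ≡ 5 mod 21]
  = (21/5)    [QR: 5 ≡ 1 mod 4, sign kept]
  = (1/5)    [21 ≡ 1 mod 5]
  = 1    [(1/5) = 1]
The Legendre symbol is 1, so x^2 ≡ -1515 (mod 823) has solution.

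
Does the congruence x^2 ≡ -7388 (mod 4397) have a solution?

no

Reduce the numerator: -7388 ≡ 1406 (mod 4397), so (-7388/4397) = (1406/4397).
Factor out 2: 1406 = 2·703. Since 4397 ≡ 5 (mod 8), (2/4397) = -1. Now have -(703/4397).
4397 ≡ 1 (mod 4), so quadratic reciprocity gives (703/4397) = (4397/703). Reduce: 4397 ≡ 179 (mod 703). Now have -(179/703).
Both 179 ≡ 3 and 703 ≡ 3 (mod 4), so reciprocity gives (179/703) = -(703/179). Reduce: 703 ≡ 166 (mod 179). Now have (166/179).
Factor out 2: 166 = 2·83. Since 179 ≡ 3 (mod 8), (2/179) = -1. Now have -(83/179).
Both 83 ≡ 3 and 179 ≡ 3 (mod 4), so reciprocity gives (83/179) = -(179/83). Reduce: 179 ≡ 13 (mod 83). Now have (13/83).
13 ≡ 1 (mod 4), so quadratic reciprocity gives (13/83) = (83/13). Reduce: 83 ≡ 5 (mod 13). Now have (5/13).
5 ≡ 1 (mod 4), so quadratic reciprocity gives (5/13) = (13/5). Reduce: 13 ≡ 3 (mod 5). Now have (3/5).
5 ≡ 1 (mod 4), so quadratic reciprocity gives (3/5) = (5/3). Reduce: 5 ≡ 2 (mod 3). Now have (2/3).
Factor out 2: 2 = 2. Since 3 ≡ 3 (mod 8), (2/3) = -1. Now have -(1/3).
(1/3) = 1. Collecting the sign factors: -1.
(-7388/4397) = -1, and 4397 is prime, so -7388 is not a quadratic residue mod 4397.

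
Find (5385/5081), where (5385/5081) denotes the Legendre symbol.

Reduce the numerator: 5385 ≡ 304 (mod 5081), so (5385/5081) = (304/5081).
Factor out 2: 304 = 2^4·19. Since 5081 ≡ 1 (mod 8), (2/5081) = +1, and (2/5081)^4 = +1. Now have (19/5081).
5081 ≡ 1 (mod 4), so quadratic reciprocity gives (19/5081) = (5081/19). Reduce: 5081 ≡ 8 (mod 19). Now have (8/19).
Factor out 2: 8 = 2^3. Since 19 ≡ 3 (mod 8), (2/19) = -1, and (2/19)^3 = -1. Now have -(1/19).
(1/19) = 1. Collecting the sign factors: -1.

-1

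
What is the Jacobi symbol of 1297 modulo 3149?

1

(1297 / 3149)
  = (3149 / 1297)    [QR: 1297 ≡ 1 mod 4, sign kept]
  = (555 / 1297)    [3149 ≡ 555 mod 1297]
  = (1297 / 555)    [QR: 1297 ≡ 1 mod 4, sign kept]
  = (187 / 555)    [1297 ≡ 187 mod 555]
  = -(555 / 187)    [QR: both ≡ 3 mod 4, sign flips]
  = -(181 / 187)    [555 ≡ 181 mod 187]
  = -(187 / 181)    [QR: 181 ≡ 1 mod 4, sign kept]
  = -(6 / 181)    [187 ≡ 6 mod 181]
  = (3 / 181)    [181 ≡ 5 mod 8 ⇒ (2 / 181) = -1]
  = (181 / 3)    [QR: 181 ≡ 1 mod 4, sign kept]
  = (1 / 3)    [181 ≡ 1 mod 3]
  = 1    [(1 / 3) = 1]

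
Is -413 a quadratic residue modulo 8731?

Reduce the numerator: -413 ≡ 8318 (mod 8731), so (-413/8731) = (8318/8731).
Factor out 2: 8318 = 2·4159. Since 8731 ≡ 3 (mod 8), (2/8731) = -1. Now have -(4159/8731).
Both 4159 ≡ 3 and 8731 ≡ 3 (mod 4), so reciprocity gives (4159/8731) = -(8731/4159). Reduce: 8731 ≡ 413 (mod 4159). Now have (413/4159).
413 ≡ 1 (mod 4), so quadratic reciprocity gives (413/4159) = (4159/413). Reduce: 4159 ≡ 29 (mod 413). Now have (29/413).
29 ≡ 1 (mod 4), so quadratic reciprocity gives (29/413) = (413/29). Reduce: 413 ≡ 7 (mod 29). Now have (7/29).
29 ≡ 1 (mod 4), so quadratic reciprocity gives (7/29) = (29/7). Reduce: 29 ≡ 1 (mod 7). Now have (1/7).
(1/7) = 1. Collecting the sign factors: 1.
The Legendre symbol is 1, so x^2 ≡ -413 (mod 8731) has solution.

yes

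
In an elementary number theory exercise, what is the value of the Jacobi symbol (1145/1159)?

1

(1145/1159)
  = (1159/1145)    [QR: 1145 ≡ 1 mod 4, sign kept]
  = (14/1145)    [1159 ≡ 14 mod 1145]
  = (7/1145)    [1145 ≡ 1 mod 8 ⇒ (2/1145) = +1]
  = (1145/7)    [QR: 1145 ≡ 1 mod 4, sign kept]
  = (4/7)    [1145 ≡ 4 mod 7]
  = (1/7)    [7 ≡ 7 mod 8 ⇒ (2/7)^2 = +1]
  = 1    [(1/7) = 1]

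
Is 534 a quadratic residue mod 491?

yes

(534/491)
  = (43/491)    [534 ≡ 43 mod 491]
  = -(491/43)    [QR: both ≡ 3 mod 4, sign flips]
  = -(18/43)    [491 ≡ 18 mod 43]
  = (9/43)    [43 ≡ 3 mod 8 ⇒ (2/43) = -1]
  = (43/9)    [QR: 9 ≡ 1 mod 4, sign kept]
  = (7/9)    [43 ≡ 7 mod 9]
  = (9/7)    [QR: 9 ≡ 1 mod 4, sign kept]
  = (2/7)    [9 ≡ 2 mod 7]
  = (1/7)    [7 ≡ 7 mod 8 ⇒ (2/7) = +1]
  = 1    [(1/7) = 1]
The Legendre symbol is 1, so x^2 ≡ 534 (mod 491) has solution.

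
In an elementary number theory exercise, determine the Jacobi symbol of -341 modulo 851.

-1

Pull out -1: (-341/851) = (-1/851)·(341/851). Since 851 ≡ 3 (mod 4), (-1/851) = -1. Now have -(341/851).
341 ≡ 1 (mod 4), so quadratic reciprocity gives (341/851) = (851/341). Reduce: 851 ≡ 169 (mod 341). Now have -(169/341).
169 ≡ 1 (mod 4), so quadratic reciprocity gives (169/341) = (341/169). Reduce: 341 ≡ 3 (mod 169). Now have -(3/169).
169 ≡ 1 (mod 4), so quadratic reciprocity gives (3/169) = (169/3). Reduce: 169 ≡ 1 (mod 3). Now have -(1/3).
(1/3) = 1. Collecting the sign factors: -1.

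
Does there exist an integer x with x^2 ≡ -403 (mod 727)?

yes

Reduce the numerator: -403 ≡ 324 (mod 727), so (-403/727) = (324/727).
Factor out 2: 324 = 2^2·81. Since 727 ≡ 7 (mod 8), (2/727) = +1, and (2/727)^2 = +1. Now have (81/727).
81 ≡ 1 (mod 4), so quadratic reciprocity gives (81/727) = (727/81). Reduce: 727 ≡ 79 (mod 81). Now have (79/81).
81 ≡ 1 (mod 4), so quadratic reciprocity gives (79/81) = (81/79). Reduce: 81 ≡ 2 (mod 79). Now have (2/79).
Factor out 2: 2 = 2. Since 79 ≡ 7 (mod 8), (2/79) = +1. Now have (1/79).
(1/79) = 1. Collecting the sign factors: 1.
(-403/727) = 1, and 727 is prime, so -403 is a quadratic residue mod 727.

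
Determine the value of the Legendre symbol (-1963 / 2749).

-1

(-1963 / 2749)
  = (786 / 2749)    [-1963 ≡ 786 mod 2749]
  = -(393 / 2749)    [2749 ≡ 5 mod 8 ⇒ (2 / 2749) = -1]
  = -(2749 / 393)    [QR: 393 ≡ 1 mod 4, sign kept]
  = -(391 / 393)    [2749 ≡ 391 mod 393]
  = -(393 / 391)    [QR: 393 ≡ 1 mod 4, sign kept]
  = -(2 / 391)    [393 ≡ 2 mod 391]
  = -(1 / 391)    [391 ≡ 7 mod 8 ⇒ (2 / 391) = +1]
  = -1    [(1 / 391) = 1]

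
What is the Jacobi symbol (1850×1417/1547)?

By multiplicativity, (1850·1417/1547) = (1850/1547)·(1417/1547).
First factor (1850/1547):
Reduce the numerator: 1850 ≡ 303 (mod 1547), so (1850/1547) = (303/1547).
Both 303 ≡ 3 and 1547 ≡ 3 (mod 4), so reciprocity gives (303/1547) = -(1547/303). Reduce: 1547 ≡ 32 (mod 303). Now have -(32/303).
Factor out 2: 32 = 2^5. Since 303 ≡ 7 (mod 8), (2/303) = +1, and (2/303)^5 = +1. Now have -(1/303).
(1/303) = 1. Collecting the sign factors: -1.
Second factor (1417/1547):
1417 ≡ 1 (mod 4), so quadratic reciprocity gives (1417/1547) = (1547/1417). Reduce: 1547 ≡ 130 (mod 1417). Now have (130/1417).
Factor out 2: 130 = 2·65. Since 1417 ≡ 1 (mod 8), (2/1417) = +1. Now have (65/1417).
65 ≡ 1 (mod 4), so quadratic reciprocity gives (65/1417) = (1417/65). Reduce: 1417 ≡ 52 (mod 65). Now have (52/65).
Factor out 2: 52 = 2^2·13. Since 65 ≡ 1 (mod 8), (2/65) = +1, and (2/65)^2 = +1. Now have (13/65).
13 ≡ 1 (mod 4), so quadratic reciprocity gives (13/65) = (65/13). Reduce: 65 ≡ 0 (mod 13). Now have (0/13).
The numerator is now 0 with denominator 13 > 1: the symbol is 0.
Product: (-1)·(0) = 0.

0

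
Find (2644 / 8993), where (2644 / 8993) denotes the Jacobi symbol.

1

(2644 / 8993)
  = (661 / 8993)    [8993 ≡ 1 mod 8 ⇒ (2 / 8993)^2 = +1]
  = (8993 / 661)    [QR: 661 ≡ 1 mod 4, sign kept]
  = (400 / 661)    [8993 ≡ 400 mod 661]
  = (25 / 661)    [661 ≡ 5 mod 8 ⇒ (2 / 661)^4 = +1]
  = (661 / 25)    [QR: 25 ≡ 1 mod 4, sign kept]
  = (11 / 25)    [661 ≡ 11 mod 25]
  = (25 / 11)    [QR: 25 ≡ 1 mod 4, sign kept]
  = (3 / 11)    [25 ≡ 3 mod 11]
  = -(11 / 3)    [QR: both ≡ 3 mod 4, sign flips]
  = -(2 / 3)    [11 ≡ 2 mod 3]
  = (1 / 3)    [3 ≡ 3 mod 8 ⇒ (2 / 3) = -1]
  = 1    [(1 / 3) = 1]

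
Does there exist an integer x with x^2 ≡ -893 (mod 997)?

Reduce the numerator: -893 ≡ 104 (mod 997), so (-893|997) = (104|997).
Factor out 2: 104 = 2^3·13. Since 997 ≡ 5 (mod 8), (2|997) = -1, and (2|997)^3 = -1. Now have -(13|997).
13 ≡ 1 (mod 4), so quadratic reciprocity gives (13|997) = (997|13). Reduce: 997 ≡ 9 (mod 13). Now have -(9|13).
9 ≡ 1 (mod 4), so quadratic reciprocity gives (9|13) = (13|9). Reduce: 13 ≡ 4 (mod 9). Now have -(4|9).
Factor out 2: 4 = 2^2. Since 9 ≡ 1 (mod 8), (2|9) = +1, and (2|9)^2 = +1. Now have -(1|9).
(1|9) = 1. Collecting the sign factors: -1.
The Legendre symbol is -1, so x^2 ≡ -893 (mod 997) has no solution.

no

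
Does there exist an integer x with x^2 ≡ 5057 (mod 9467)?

no

5057 ≡ 1 (mod 4), so quadratic reciprocity gives (5057|9467) = (9467|5057). Reduce: 9467 ≡ 4410 (mod 5057). Now have (4410|5057).
Factor out 2: 4410 = 2·2205. Since 5057 ≡ 1 (mod 8), (2|5057) = +1. Now have (2205|5057).
2205 ≡ 1 (mod 4), so quadratic reciprocity gives (2205|5057) = (5057|2205). Reduce: 5057 ≡ 647 (mod 2205). Now have (647|2205).
2205 ≡ 1 (mod 4), so quadratic reciprocity gives (647|2205) = (2205|647). Reduce: 2205 ≡ 264 (mod 647). Now have (264|647).
Factor out 2: 264 = 2^3·33. Since 647 ≡ 7 (mod 8), (2|647) = +1, and (2|647)^3 = +1. Now have (33|647).
33 ≡ 1 (mod 4), so quadratic reciprocity gives (33|647) = (647|33). Reduce: 647 ≡ 20 (mod 33). Now have (20|33).
Factor out 2: 20 = 2^2·5. Since 33 ≡ 1 (mod 8), (2|33) = +1, and (2|33)^2 = +1. Now have (5|33).
5 ≡ 1 (mod 4), so quadratic reciprocity gives (5|33) = (33|5). Reduce: 33 ≡ 3 (mod 5). Now have (3|5).
5 ≡ 1 (mod 4), so quadratic reciprocity gives (3|5) = (5|3). Reduce: 5 ≡ 2 (mod 3). Now have (2|3).
Factor out 2: 2 = 2. Since 3 ≡ 3 (mod 8), (2|3) = -1. Now have -(1|3).
(1|3) = 1. Collecting the sign factors: -1.
The Legendre symbol is -1, so x^2 ≡ 5057 (mod 9467) has no solution.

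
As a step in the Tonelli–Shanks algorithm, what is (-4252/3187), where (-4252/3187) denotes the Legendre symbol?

-1

Pull out -1: (-4252/3187) = (-1/3187)·(4252/3187). Since 3187 ≡ 3 (mod 4), (-1/3187) = -1. Now have -(4252/3187).
Reduce the numerator: 4252 ≡ 1065 (mod 3187), so (4252/3187) = (1065/3187).
1065 ≡ 1 (mod 4), so quadratic reciprocity gives (1065/3187) = (3187/1065). Reduce: 3187 ≡ 1057 (mod 1065). Now have -(1057/1065).
1057 ≡ 1 (mod 4), so quadratic reciprocity gives (1057/1065) = (1065/1057). Reduce: 1065 ≡ 8 (mod 1057). Now have -(8/1057).
Factor out 2: 8 = 2^3. Since 1057 ≡ 1 (mod 8), (2/1057) = +1, and (2/1057)^3 = +1. Now have -(1/1057).
(1/1057) = 1. Collecting the sign factors: -1.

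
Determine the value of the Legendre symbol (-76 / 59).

(-76 / 59)
  = (42 / 59)    [-76 ≡ 42 mod 59]
  = -(21 / 59)    [59 ≡ 3 mod 8 ⇒ (2 / 59) = -1]
  = -(59 / 21)    [QR: 21 ≡ 1 mod 4, sign kept]
  = -(17 / 21)    [59 ≡ 17 mod 21]
  = -(21 / 17)    [QR: 17 ≡ 1 mod 4, sign kept]
  = -(4 / 17)    [21 ≡ 4 mod 17]
  = -(1 / 17)    [17 ≡ 1 mod 8 ⇒ (2 / 17)^2 = +1]
  = -1    [(1 / 17) = 1]

-1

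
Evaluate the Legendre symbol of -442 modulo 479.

Reduce the numerator: -442 ≡ 37 (mod 479), so (-442/479) = (37/479).
37 ≡ 1 (mod 4), so quadratic reciprocity gives (37/479) = (479/37). Reduce: 479 ≡ 35 (mod 37). Now have (35/37).
37 ≡ 1 (mod 4), so quadratic reciprocity gives (35/37) = (37/35). Reduce: 37 ≡ 2 (mod 35). Now have (2/35).
Factor out 2: 2 = 2. Since 35 ≡ 3 (mod 8), (2/35) = -1. Now have -(1/35).
(1/35) = 1. Collecting the sign factors: -1.

-1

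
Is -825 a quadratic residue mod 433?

(-825|433)
  = (825|433)    [433 ≡ 1 mod 4 ⇒ (-1|433) = +1]
  = (392|433)    [825 ≡ 392 mod 433]
  = (49|433)    [433 ≡ 1 mod 8 ⇒ (2|433)^3 = +1]
  = (433|49)    [QR: 49 ≡ 1 mod 4, sign kept]
  = (41|49)    [433 ≡ 41 mod 49]
  = (49|41)    [QR: 41 ≡ 1 mod 4, sign kept]
  = (8|41)    [49 ≡ 8 mod 41]
  = (1|41)    [41 ≡ 1 mod 8 ⇒ (2|41)^3 = +1]
  = 1    [(1|41) = 1]
(-825|433) = 1, and 433 is prime, so -825 is a quadratic residue mod 433.

yes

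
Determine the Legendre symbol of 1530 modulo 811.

1

(1530/811)
  = (719/811)    [1530 ≡ 719 mod 811]
  = -(811/719)    [QR: both ≡ 3 mod 4, sign flips]
  = -(92/719)    [811 ≡ 92 mod 719]
  = -(23/719)    [719 ≡ 7 mod 8 ⇒ (2/719)^2 = +1]
  = (719/23)    [QR: both ≡ 3 mod 4, sign flips]
  = (6/23)    [719 ≡ 6 mod 23]
  = (3/23)    [23 ≡ 7 mod 8 ⇒ (2/23) = +1]
  = -(23/3)    [QR: both ≡ 3 mod 4, sign flips]
  = -(2/3)    [23 ≡ 2 mod 3]
  = (1/3)    [3 ≡ 3 mod 8 ⇒ (2/3) = -1]
  = 1    [(1/3) = 1]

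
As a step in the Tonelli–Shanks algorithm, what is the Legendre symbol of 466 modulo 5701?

-1

(466/5701)
  = -(233/5701)    [5701 ≡ 5 mod 8 ⇒ (2/5701) = -1]
  = -(5701/233)    [QR: 233 ≡ 1 mod 4, sign kept]
  = -(109/233)    [5701 ≡ 109 mod 233]
  = -(233/109)    [QR: 109 ≡ 1 mod 4, sign kept]
  = -(15/109)    [233 ≡ 15 mod 109]
  = -(109/15)    [QR: 109 ≡ 1 mod 4, sign kept]
  = -(4/15)    [109 ≡ 4 mod 15]
  = -(1/15)    [15 ≡ 7 mod 8 ⇒ (2/15)^2 = +1]
  = -1    [(1/15) = 1]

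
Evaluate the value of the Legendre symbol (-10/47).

1

(-10/47)
  = (37/47)    [-10 ≡ 37 mod 47]
  = (47/37)    [QR: 37 ≡ 1 mod 4, sign kept]
  = (10/37)    [47 ≡ 10 mod 37]
  = -(5/37)    [37 ≡ 5 mod 8 ⇒ (2/37) = -1]
  = -(37/5)    [QR: 5 ≡ 1 mod 4, sign kept]
  = -(2/5)    [37 ≡ 2 mod 5]
  = (1/5)    [5 ≡ 5 mod 8 ⇒ (2/5) = -1]
  = 1    [(1/5) = 1]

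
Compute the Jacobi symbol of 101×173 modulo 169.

1

By multiplicativity, (101·173/169) = (101/169)·(173/169).
First factor (101/169):
(101/169)
  = (169/101)    [QR: 101 ≡ 1 mod 4, sign kept]
  = (68/101)    [169 ≡ 68 mod 101]
  = (17/101)    [101 ≡ 5 mod 8 ⇒ (2/101)^2 = +1]
  = (101/17)    [QR: 17 ≡ 1 mod 4, sign kept]
  = (16/17)    [101 ≡ 16 mod 17]
  = (1/17)    [17 ≡ 1 mod 8 ⇒ (2/17)^4 = +1]
  = 1    [(1/17) = 1]
Second factor (173/169):
(173/169)
  = (4/169)    [173 ≡ 4 mod 169]
  = (1/169)    [169 ≡ 1 mod 8 ⇒ (2/169)^2 = +1]
  = 1    [(1/169) = 1]
Product: (1)·(1) = 1.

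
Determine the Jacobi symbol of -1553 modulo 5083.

(-1553 / 5083)
  = (3530 / 5083)    [-1553 ≡ 3530 mod 5083]
  = -(1765 / 5083)    [5083 ≡ 3 mod 8 ⇒ (2 / 5083) = -1]
  = -(5083 / 1765)    [QR: 1765 ≡ 1 mod 4, sign kept]
  = -(1553 / 1765)    [5083 ≡ 1553 mod 1765]
  = -(1765 / 1553)    [QR: 1553 ≡ 1 mod 4, sign kept]
  = -(212 / 1553)    [1765 ≡ 212 mod 1553]
  = -(53 / 1553)    [1553 ≡ 1 mod 8 ⇒ (2 / 1553)^2 = +1]
  = -(1553 / 53)    [QR: 53 ≡ 1 mod 4, sign kept]
  = -(16 / 53)    [1553 ≡ 16 mod 53]
  = -(1 / 53)    [53 ≡ 5 mod 8 ⇒ (2 / 53)^4 = +1]
  = -1    [(1 / 53) = 1]

-1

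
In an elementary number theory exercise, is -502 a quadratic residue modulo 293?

yes

Pull out -1: (-502/293) = (-1/293)·(502/293). Since 293 ≡ 1 (mod 4), (-1/293) = +1. Now have (502/293).
Reduce the numerator: 502 ≡ 209 (mod 293), so (502/293) = (209/293).
209 ≡ 1 (mod 4), so quadratic reciprocity gives (209/293) = (293/209). Reduce: 293 ≡ 84 (mod 209). Now have (84/209).
Factor out 2: 84 = 2^2·21. Since 209 ≡ 1 (mod 8), (2/209) = +1, and (2/209)^2 = +1. Now have (21/209).
21 ≡ 1 (mod 4), so quadratic reciprocity gives (21/209) = (209/21). Reduce: 209 ≡ 20 (mod 21). Now have (20/21).
Factor out 2: 20 = 2^2·5. Since 21 ≡ 5 (mod 8), (2/21) = -1, and (2/21)^2 = +1. Now have (5/21).
5 ≡ 1 (mod 4), so quadratic reciprocity gives (5/21) = (21/5). Reduce: 21 ≡ 1 (mod 5). Now have (1/5).
(1/5) = 1. Collecting the sign factors: 1.
The Legendre symbol is 1, so x^2 ≡ -502 (mod 293) has solution.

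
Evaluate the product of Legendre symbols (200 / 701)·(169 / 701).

-1

By multiplicativity, (200·169 / 701) = (200 / 701)·(169 / 701).
First factor (200 / 701):
Factor out 2: 200 = 2^3·25. Since 701 ≡ 5 (mod 8), (2 / 701) = -1, and (2 / 701)^3 = -1. Now have -(25 / 701).
25 ≡ 1 (mod 4), so quadratic reciprocity gives (25 / 701) = (701 / 25). Reduce: 701 ≡ 1 (mod 25). Now have -(1 / 25).
(1 / 25) = 1. Collecting the sign factors: -1.
Second factor (169 / 701):
169 ≡ 1 (mod 4), so quadratic reciprocity gives (169 / 701) = (701 / 169). Reduce: 701 ≡ 25 (mod 169). Now have (25 / 169).
25 ≡ 1 (mod 4), so quadratic reciprocity gives (25 / 169) = (169 / 25). Reduce: 169 ≡ 19 (mod 25). Now have (19 / 25).
25 ≡ 1 (mod 4), so quadratic reciprocity gives (19 / 25) = (25 / 19). Reduce: 25 ≡ 6 (mod 19). Now have (6 / 19).
Factor out 2: 6 = 2·3. Since 19 ≡ 3 (mod 8), (2 / 19) = -1. Now have -(3 / 19).
Both 3 ≡ 3 and 19 ≡ 3 (mod 4), so reciprocity gives (3 / 19) = -(19 / 3). Reduce: 19 ≡ 1 (mod 3). Now have (1 / 3).
(1 / 3) = 1. Collecting the sign factors: 1.
Product: (-1)·(1) = -1.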